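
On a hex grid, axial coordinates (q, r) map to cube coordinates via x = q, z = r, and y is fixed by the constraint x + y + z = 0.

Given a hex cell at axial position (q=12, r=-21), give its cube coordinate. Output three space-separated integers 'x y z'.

x = q = 12
z = r = -21
y = -x - z = -(12) - (-21) = 9

Answer: 12 9 -21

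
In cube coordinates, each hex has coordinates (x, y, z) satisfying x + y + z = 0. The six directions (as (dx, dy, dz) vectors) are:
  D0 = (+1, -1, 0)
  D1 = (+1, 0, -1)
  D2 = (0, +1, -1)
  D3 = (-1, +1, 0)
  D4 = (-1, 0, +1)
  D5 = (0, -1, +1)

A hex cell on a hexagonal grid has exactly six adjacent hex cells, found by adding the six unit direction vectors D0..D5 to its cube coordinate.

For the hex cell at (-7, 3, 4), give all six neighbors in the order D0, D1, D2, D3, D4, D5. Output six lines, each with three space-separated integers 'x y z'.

Center: (-7, 3, 4). Add each direction:
  D0: (-7, 3, 4) + (1, -1, 0) = (-6, 2, 4)
  D1: (-7, 3, 4) + (1, 0, -1) = (-6, 3, 3)
  D2: (-7, 3, 4) + (0, 1, -1) = (-7, 4, 3)
  D3: (-7, 3, 4) + (-1, 1, 0) = (-8, 4, 4)
  D4: (-7, 3, 4) + (-1, 0, 1) = (-8, 3, 5)
  D5: (-7, 3, 4) + (0, -1, 1) = (-7, 2, 5)

Answer: -6 2 4
-6 3 3
-7 4 3
-8 4 4
-8 3 5
-7 2 5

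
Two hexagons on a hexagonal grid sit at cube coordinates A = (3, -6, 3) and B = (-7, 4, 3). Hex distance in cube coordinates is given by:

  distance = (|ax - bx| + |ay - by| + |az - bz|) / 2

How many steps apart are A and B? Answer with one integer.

Answer: 10

Derivation:
|ax - bx| = |3 - (-7)| = 10
|ay - by| = |-6 - 4| = 10
|az - bz| = |3 - 3| = 0
distance = (10 + 10 + 0) / 2 = 20 / 2 = 10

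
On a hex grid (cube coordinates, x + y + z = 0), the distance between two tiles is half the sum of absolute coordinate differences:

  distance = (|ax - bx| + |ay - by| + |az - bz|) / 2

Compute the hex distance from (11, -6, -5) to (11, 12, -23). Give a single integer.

Answer: 18

Derivation:
|ax - bx| = |11 - 11| = 0
|ay - by| = |-6 - 12| = 18
|az - bz| = |-5 - (-23)| = 18
distance = (0 + 18 + 18) / 2 = 36 / 2 = 18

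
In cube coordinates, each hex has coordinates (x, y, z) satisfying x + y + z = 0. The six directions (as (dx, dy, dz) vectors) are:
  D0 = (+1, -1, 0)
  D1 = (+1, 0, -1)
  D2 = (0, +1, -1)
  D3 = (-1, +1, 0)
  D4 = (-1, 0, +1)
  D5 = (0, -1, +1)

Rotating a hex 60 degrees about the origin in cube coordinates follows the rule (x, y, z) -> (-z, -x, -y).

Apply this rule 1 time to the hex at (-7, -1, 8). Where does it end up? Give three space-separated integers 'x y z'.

Answer: -8 7 1

Derivation:
Start: (-7, -1, 8)
Step 1: (-7, -1, 8) -> (-(8), -(-7), -(-1)) = (-8, 7, 1)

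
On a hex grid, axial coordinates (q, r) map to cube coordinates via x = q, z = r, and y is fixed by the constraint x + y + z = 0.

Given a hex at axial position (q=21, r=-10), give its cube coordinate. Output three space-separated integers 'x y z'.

x = q = 21
z = r = -10
y = -x - z = -(21) - (-10) = -11

Answer: 21 -11 -10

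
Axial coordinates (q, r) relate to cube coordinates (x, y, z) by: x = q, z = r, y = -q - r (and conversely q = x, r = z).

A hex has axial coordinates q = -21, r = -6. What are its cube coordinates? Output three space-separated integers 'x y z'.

Answer: -21 27 -6

Derivation:
x = q = -21
z = r = -6
y = -x - z = -(-21) - (-6) = 27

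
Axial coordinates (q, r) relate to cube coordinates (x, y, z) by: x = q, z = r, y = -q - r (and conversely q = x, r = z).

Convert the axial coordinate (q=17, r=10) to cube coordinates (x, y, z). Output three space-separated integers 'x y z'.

x = q = 17
z = r = 10
y = -x - z = -(17) - (10) = -27

Answer: 17 -27 10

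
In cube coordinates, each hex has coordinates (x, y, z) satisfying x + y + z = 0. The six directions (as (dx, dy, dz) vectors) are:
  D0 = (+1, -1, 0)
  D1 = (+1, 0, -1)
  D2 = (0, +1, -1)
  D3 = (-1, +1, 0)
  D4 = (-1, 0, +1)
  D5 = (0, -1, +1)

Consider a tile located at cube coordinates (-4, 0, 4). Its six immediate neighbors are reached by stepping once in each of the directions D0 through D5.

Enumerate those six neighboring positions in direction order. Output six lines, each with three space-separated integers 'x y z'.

Center: (-4, 0, 4). Add each direction:
  D0: (-4, 0, 4) + (1, -1, 0) = (-3, -1, 4)
  D1: (-4, 0, 4) + (1, 0, -1) = (-3, 0, 3)
  D2: (-4, 0, 4) + (0, 1, -1) = (-4, 1, 3)
  D3: (-4, 0, 4) + (-1, 1, 0) = (-5, 1, 4)
  D4: (-4, 0, 4) + (-1, 0, 1) = (-5, 0, 5)
  D5: (-4, 0, 4) + (0, -1, 1) = (-4, -1, 5)

Answer: -3 -1 4
-3 0 3
-4 1 3
-5 1 4
-5 0 5
-4 -1 5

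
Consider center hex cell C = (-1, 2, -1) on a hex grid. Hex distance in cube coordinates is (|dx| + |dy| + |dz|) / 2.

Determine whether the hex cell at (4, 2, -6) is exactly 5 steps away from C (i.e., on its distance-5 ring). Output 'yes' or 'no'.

|px - cx| = |4 - (-1)| = 5
|py - cy| = |2 - 2| = 0
|pz - cz| = |-6 - (-1)| = 5
distance = (5+0+5)/2 = 10/2 = 5
radius = 5; distance == radius -> yes

Answer: yes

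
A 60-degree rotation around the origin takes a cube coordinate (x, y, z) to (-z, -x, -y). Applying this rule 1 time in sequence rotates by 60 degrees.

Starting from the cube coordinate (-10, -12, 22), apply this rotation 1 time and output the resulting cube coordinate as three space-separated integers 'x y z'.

Answer: -22 10 12

Derivation:
Start: (-10, -12, 22)
Step 1: (-10, -12, 22) -> (-(22), -(-10), -(-12)) = (-22, 10, 12)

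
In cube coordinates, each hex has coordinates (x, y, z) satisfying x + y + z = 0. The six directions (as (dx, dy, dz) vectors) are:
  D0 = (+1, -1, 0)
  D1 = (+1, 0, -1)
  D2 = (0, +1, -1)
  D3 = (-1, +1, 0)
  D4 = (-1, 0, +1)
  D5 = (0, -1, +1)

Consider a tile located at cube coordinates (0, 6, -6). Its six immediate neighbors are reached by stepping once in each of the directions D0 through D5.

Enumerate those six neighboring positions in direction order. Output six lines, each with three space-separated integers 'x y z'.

Center: (0, 6, -6). Add each direction:
  D0: (0, 6, -6) + (1, -1, 0) = (1, 5, -6)
  D1: (0, 6, -6) + (1, 0, -1) = (1, 6, -7)
  D2: (0, 6, -6) + (0, 1, -1) = (0, 7, -7)
  D3: (0, 6, -6) + (-1, 1, 0) = (-1, 7, -6)
  D4: (0, 6, -6) + (-1, 0, 1) = (-1, 6, -5)
  D5: (0, 6, -6) + (0, -1, 1) = (0, 5, -5)

Answer: 1 5 -6
1 6 -7
0 7 -7
-1 7 -6
-1 6 -5
0 5 -5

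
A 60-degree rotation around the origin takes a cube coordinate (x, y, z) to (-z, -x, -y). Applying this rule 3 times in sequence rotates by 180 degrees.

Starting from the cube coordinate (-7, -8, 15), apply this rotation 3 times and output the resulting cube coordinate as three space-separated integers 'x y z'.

Start: (-7, -8, 15)
Step 1: (-7, -8, 15) -> (-(15), -(-7), -(-8)) = (-15, 7, 8)
Step 2: (-15, 7, 8) -> (-(8), -(-15), -(7)) = (-8, 15, -7)
Step 3: (-8, 15, -7) -> (-(-7), -(-8), -(15)) = (7, 8, -15)

Answer: 7 8 -15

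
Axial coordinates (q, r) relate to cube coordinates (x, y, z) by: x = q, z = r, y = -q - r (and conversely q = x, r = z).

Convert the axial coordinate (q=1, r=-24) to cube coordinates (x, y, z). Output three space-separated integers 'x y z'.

Answer: 1 23 -24

Derivation:
x = q = 1
z = r = -24
y = -x - z = -(1) - (-24) = 23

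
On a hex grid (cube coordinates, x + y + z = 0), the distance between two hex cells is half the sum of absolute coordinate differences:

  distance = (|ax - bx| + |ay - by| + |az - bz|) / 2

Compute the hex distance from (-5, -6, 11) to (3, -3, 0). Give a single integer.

Answer: 11

Derivation:
|ax - bx| = |-5 - 3| = 8
|ay - by| = |-6 - (-3)| = 3
|az - bz| = |11 - 0| = 11
distance = (8 + 3 + 11) / 2 = 22 / 2 = 11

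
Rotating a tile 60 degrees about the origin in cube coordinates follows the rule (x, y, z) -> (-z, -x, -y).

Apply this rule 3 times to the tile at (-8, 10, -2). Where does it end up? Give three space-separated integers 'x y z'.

Start: (-8, 10, -2)
Step 1: (-8, 10, -2) -> (-(-2), -(-8), -(10)) = (2, 8, -10)
Step 2: (2, 8, -10) -> (-(-10), -(2), -(8)) = (10, -2, -8)
Step 3: (10, -2, -8) -> (-(-8), -(10), -(-2)) = (8, -10, 2)

Answer: 8 -10 2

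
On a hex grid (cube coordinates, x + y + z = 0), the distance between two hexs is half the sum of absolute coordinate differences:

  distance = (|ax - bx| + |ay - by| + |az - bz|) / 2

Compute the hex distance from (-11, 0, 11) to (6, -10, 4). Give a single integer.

Answer: 17

Derivation:
|ax - bx| = |-11 - 6| = 17
|ay - by| = |0 - (-10)| = 10
|az - bz| = |11 - 4| = 7
distance = (17 + 10 + 7) / 2 = 34 / 2 = 17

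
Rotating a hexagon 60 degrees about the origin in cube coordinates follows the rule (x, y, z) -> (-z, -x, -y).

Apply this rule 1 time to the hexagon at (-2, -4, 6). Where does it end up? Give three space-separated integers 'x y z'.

Answer: -6 2 4

Derivation:
Start: (-2, -4, 6)
Step 1: (-2, -4, 6) -> (-(6), -(-2), -(-4)) = (-6, 2, 4)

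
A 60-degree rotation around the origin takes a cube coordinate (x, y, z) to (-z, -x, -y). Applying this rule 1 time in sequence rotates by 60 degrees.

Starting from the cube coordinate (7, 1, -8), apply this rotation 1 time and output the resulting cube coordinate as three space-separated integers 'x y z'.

Answer: 8 -7 -1

Derivation:
Start: (7, 1, -8)
Step 1: (7, 1, -8) -> (-(-8), -(7), -(1)) = (8, -7, -1)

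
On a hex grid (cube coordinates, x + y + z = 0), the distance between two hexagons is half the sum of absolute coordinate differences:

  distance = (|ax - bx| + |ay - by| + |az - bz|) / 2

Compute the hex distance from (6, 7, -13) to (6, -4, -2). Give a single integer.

|ax - bx| = |6 - 6| = 0
|ay - by| = |7 - (-4)| = 11
|az - bz| = |-13 - (-2)| = 11
distance = (0 + 11 + 11) / 2 = 22 / 2 = 11

Answer: 11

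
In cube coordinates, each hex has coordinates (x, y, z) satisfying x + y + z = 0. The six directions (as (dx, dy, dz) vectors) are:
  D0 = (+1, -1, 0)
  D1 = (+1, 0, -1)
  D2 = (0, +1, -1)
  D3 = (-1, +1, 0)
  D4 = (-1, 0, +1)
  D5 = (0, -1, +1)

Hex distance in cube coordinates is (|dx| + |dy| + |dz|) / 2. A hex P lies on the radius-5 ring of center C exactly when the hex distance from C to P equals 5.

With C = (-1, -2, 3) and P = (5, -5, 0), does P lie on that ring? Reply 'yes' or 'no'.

Answer: no

Derivation:
|px - cx| = |5 - (-1)| = 6
|py - cy| = |-5 - (-2)| = 3
|pz - cz| = |0 - 3| = 3
distance = (6+3+3)/2 = 12/2 = 6
radius = 5; distance != radius -> no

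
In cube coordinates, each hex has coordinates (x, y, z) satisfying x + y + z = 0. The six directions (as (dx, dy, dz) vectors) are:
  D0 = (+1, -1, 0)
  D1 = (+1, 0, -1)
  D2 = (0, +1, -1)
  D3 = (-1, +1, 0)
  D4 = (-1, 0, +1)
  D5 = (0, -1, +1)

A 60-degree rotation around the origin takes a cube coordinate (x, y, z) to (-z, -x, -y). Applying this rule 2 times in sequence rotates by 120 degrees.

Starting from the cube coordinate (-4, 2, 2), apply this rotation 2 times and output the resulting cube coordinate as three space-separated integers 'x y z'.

Answer: 2 2 -4

Derivation:
Start: (-4, 2, 2)
Step 1: (-4, 2, 2) -> (-(2), -(-4), -(2)) = (-2, 4, -2)
Step 2: (-2, 4, -2) -> (-(-2), -(-2), -(4)) = (2, 2, -4)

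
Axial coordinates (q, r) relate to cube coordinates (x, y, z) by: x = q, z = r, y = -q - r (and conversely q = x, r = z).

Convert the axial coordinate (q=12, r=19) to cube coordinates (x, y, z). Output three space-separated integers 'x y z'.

x = q = 12
z = r = 19
y = -x - z = -(12) - (19) = -31

Answer: 12 -31 19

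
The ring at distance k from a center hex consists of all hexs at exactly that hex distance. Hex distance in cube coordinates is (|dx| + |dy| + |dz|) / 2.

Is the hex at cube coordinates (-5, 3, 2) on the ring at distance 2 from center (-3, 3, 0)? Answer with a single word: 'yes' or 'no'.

|px - cx| = |-5 - (-3)| = 2
|py - cy| = |3 - 3| = 0
|pz - cz| = |2 - 0| = 2
distance = (2+0+2)/2 = 4/2 = 2
radius = 2; distance == radius -> yes

Answer: yes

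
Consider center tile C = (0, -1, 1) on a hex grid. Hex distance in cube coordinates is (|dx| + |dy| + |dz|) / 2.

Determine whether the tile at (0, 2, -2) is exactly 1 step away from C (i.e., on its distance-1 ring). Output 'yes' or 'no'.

|px - cx| = |0 - 0| = 0
|py - cy| = |2 - (-1)| = 3
|pz - cz| = |-2 - 1| = 3
distance = (0+3+3)/2 = 6/2 = 3
radius = 1; distance != radius -> no

Answer: no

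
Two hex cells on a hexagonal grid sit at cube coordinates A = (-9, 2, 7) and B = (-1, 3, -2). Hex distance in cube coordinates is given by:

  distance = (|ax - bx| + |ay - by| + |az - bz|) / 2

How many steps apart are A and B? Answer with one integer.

Answer: 9

Derivation:
|ax - bx| = |-9 - (-1)| = 8
|ay - by| = |2 - 3| = 1
|az - bz| = |7 - (-2)| = 9
distance = (8 + 1 + 9) / 2 = 18 / 2 = 9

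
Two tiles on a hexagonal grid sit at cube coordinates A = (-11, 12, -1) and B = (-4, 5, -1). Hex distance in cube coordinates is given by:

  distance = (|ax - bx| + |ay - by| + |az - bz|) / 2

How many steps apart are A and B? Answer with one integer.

Answer: 7

Derivation:
|ax - bx| = |-11 - (-4)| = 7
|ay - by| = |12 - 5| = 7
|az - bz| = |-1 - (-1)| = 0
distance = (7 + 7 + 0) / 2 = 14 / 2 = 7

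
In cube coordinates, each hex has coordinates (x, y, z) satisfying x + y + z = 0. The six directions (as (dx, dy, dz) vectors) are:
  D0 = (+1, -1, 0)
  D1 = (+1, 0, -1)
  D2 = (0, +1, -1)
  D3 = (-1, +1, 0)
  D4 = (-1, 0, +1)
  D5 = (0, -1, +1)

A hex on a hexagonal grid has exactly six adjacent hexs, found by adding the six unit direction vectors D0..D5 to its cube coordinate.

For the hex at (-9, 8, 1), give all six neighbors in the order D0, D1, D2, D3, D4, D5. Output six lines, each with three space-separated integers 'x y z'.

Answer: -8 7 1
-8 8 0
-9 9 0
-10 9 1
-10 8 2
-9 7 2

Derivation:
Center: (-9, 8, 1). Add each direction:
  D0: (-9, 8, 1) + (1, -1, 0) = (-8, 7, 1)
  D1: (-9, 8, 1) + (1, 0, -1) = (-8, 8, 0)
  D2: (-9, 8, 1) + (0, 1, -1) = (-9, 9, 0)
  D3: (-9, 8, 1) + (-1, 1, 0) = (-10, 9, 1)
  D4: (-9, 8, 1) + (-1, 0, 1) = (-10, 8, 2)
  D5: (-9, 8, 1) + (0, -1, 1) = (-9, 7, 2)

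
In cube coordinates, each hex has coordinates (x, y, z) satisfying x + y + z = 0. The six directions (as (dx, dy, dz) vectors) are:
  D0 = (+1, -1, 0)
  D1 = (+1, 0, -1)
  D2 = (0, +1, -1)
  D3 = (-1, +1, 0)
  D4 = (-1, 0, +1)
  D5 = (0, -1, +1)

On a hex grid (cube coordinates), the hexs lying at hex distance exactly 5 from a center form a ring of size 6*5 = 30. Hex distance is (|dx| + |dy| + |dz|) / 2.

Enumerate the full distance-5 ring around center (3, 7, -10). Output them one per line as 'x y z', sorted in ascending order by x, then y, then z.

Answer: -2 7 -5
-2 8 -6
-2 9 -7
-2 10 -8
-2 11 -9
-2 12 -10
-1 6 -5
-1 12 -11
0 5 -5
0 12 -12
1 4 -5
1 12 -13
2 3 -5
2 12 -14
3 2 -5
3 12 -15
4 2 -6
4 11 -15
5 2 -7
5 10 -15
6 2 -8
6 9 -15
7 2 -9
7 8 -15
8 2 -10
8 3 -11
8 4 -12
8 5 -13
8 6 -14
8 7 -15

Derivation:
Walk ring at distance 5 from (3, 7, -10):
Start at center + D4*5 = (-2, 7, -5)
  hex 0: (-2, 7, -5)
  hex 1: (-1, 6, -5)
  hex 2: (0, 5, -5)
  hex 3: (1, 4, -5)
  hex 4: (2, 3, -5)
  hex 5: (3, 2, -5)
  hex 6: (4, 2, -6)
  hex 7: (5, 2, -7)
  hex 8: (6, 2, -8)
  hex 9: (7, 2, -9)
  hex 10: (8, 2, -10)
  hex 11: (8, 3, -11)
  hex 12: (8, 4, -12)
  hex 13: (8, 5, -13)
  hex 14: (8, 6, -14)
  hex 15: (8, 7, -15)
  hex 16: (7, 8, -15)
  hex 17: (6, 9, -15)
  hex 18: (5, 10, -15)
  hex 19: (4, 11, -15)
  hex 20: (3, 12, -15)
  hex 21: (2, 12, -14)
  hex 22: (1, 12, -13)
  hex 23: (0, 12, -12)
  hex 24: (-1, 12, -11)
  hex 25: (-2, 12, -10)
  hex 26: (-2, 11, -9)
  hex 27: (-2, 10, -8)
  hex 28: (-2, 9, -7)
  hex 29: (-2, 8, -6)
Sorted: 30 hexes.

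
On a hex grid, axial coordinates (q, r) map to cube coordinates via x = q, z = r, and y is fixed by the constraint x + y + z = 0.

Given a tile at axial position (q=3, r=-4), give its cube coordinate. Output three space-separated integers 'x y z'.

x = q = 3
z = r = -4
y = -x - z = -(3) - (-4) = 1

Answer: 3 1 -4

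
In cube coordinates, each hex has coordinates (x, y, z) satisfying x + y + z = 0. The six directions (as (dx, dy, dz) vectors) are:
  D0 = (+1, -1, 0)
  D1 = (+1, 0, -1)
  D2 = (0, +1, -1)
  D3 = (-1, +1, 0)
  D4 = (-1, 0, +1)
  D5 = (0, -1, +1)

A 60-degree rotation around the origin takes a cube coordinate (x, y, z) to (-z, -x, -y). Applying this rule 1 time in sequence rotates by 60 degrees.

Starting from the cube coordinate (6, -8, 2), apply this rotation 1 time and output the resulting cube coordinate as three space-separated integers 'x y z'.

Answer: -2 -6 8

Derivation:
Start: (6, -8, 2)
Step 1: (6, -8, 2) -> (-(2), -(6), -(-8)) = (-2, -6, 8)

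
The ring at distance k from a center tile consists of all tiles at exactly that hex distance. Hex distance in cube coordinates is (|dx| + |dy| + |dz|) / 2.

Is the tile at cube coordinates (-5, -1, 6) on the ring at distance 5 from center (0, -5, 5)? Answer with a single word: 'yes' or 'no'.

Answer: yes

Derivation:
|px - cx| = |-5 - 0| = 5
|py - cy| = |-1 - (-5)| = 4
|pz - cz| = |6 - 5| = 1
distance = (5+4+1)/2 = 10/2 = 5
radius = 5; distance == radius -> yes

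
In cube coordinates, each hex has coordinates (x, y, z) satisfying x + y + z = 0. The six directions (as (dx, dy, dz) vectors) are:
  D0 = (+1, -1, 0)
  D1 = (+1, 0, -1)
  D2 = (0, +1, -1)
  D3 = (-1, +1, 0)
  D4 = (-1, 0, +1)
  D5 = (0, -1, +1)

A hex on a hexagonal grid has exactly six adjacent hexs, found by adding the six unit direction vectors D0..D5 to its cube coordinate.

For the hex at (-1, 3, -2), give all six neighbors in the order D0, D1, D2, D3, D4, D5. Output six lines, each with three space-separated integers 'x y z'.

Answer: 0 2 -2
0 3 -3
-1 4 -3
-2 4 -2
-2 3 -1
-1 2 -1

Derivation:
Center: (-1, 3, -2). Add each direction:
  D0: (-1, 3, -2) + (1, -1, 0) = (0, 2, -2)
  D1: (-1, 3, -2) + (1, 0, -1) = (0, 3, -3)
  D2: (-1, 3, -2) + (0, 1, -1) = (-1, 4, -3)
  D3: (-1, 3, -2) + (-1, 1, 0) = (-2, 4, -2)
  D4: (-1, 3, -2) + (-1, 0, 1) = (-2, 3, -1)
  D5: (-1, 3, -2) + (0, -1, 1) = (-1, 2, -1)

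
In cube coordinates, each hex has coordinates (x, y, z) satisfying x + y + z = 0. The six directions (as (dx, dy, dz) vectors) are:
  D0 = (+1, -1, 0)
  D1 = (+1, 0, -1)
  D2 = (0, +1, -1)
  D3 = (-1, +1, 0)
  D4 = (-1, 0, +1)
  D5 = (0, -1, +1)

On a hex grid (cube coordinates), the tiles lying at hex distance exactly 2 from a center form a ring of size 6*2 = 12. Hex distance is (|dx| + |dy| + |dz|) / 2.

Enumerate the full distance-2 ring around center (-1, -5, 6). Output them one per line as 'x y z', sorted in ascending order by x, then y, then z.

Answer: -3 -5 8
-3 -4 7
-3 -3 6
-2 -6 8
-2 -3 5
-1 -7 8
-1 -3 4
0 -7 7
0 -4 4
1 -7 6
1 -6 5
1 -5 4

Derivation:
Walk ring at distance 2 from (-1, -5, 6):
Start at center + D4*2 = (-3, -5, 8)
  hex 0: (-3, -5, 8)
  hex 1: (-2, -6, 8)
  hex 2: (-1, -7, 8)
  hex 3: (0, -7, 7)
  hex 4: (1, -7, 6)
  hex 5: (1, -6, 5)
  hex 6: (1, -5, 4)
  hex 7: (0, -4, 4)
  hex 8: (-1, -3, 4)
  hex 9: (-2, -3, 5)
  hex 10: (-3, -3, 6)
  hex 11: (-3, -4, 7)
Sorted: 12 hexes.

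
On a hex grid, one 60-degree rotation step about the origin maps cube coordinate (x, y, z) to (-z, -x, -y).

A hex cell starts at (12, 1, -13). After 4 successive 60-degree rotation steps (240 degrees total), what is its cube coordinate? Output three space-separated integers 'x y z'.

Start: (12, 1, -13)
Step 1: (12, 1, -13) -> (-(-13), -(12), -(1)) = (13, -12, -1)
Step 2: (13, -12, -1) -> (-(-1), -(13), -(-12)) = (1, -13, 12)
Step 3: (1, -13, 12) -> (-(12), -(1), -(-13)) = (-12, -1, 13)
Step 4: (-12, -1, 13) -> (-(13), -(-12), -(-1)) = (-13, 12, 1)

Answer: -13 12 1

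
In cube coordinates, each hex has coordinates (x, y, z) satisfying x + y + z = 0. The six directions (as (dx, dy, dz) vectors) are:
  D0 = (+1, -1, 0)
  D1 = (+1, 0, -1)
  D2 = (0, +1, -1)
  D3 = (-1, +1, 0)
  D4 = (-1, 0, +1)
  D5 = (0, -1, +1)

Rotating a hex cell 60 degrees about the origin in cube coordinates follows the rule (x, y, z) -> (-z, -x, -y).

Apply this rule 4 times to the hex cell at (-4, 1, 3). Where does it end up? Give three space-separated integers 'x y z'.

Answer: 3 -4 1

Derivation:
Start: (-4, 1, 3)
Step 1: (-4, 1, 3) -> (-(3), -(-4), -(1)) = (-3, 4, -1)
Step 2: (-3, 4, -1) -> (-(-1), -(-3), -(4)) = (1, 3, -4)
Step 3: (1, 3, -4) -> (-(-4), -(1), -(3)) = (4, -1, -3)
Step 4: (4, -1, -3) -> (-(-3), -(4), -(-1)) = (3, -4, 1)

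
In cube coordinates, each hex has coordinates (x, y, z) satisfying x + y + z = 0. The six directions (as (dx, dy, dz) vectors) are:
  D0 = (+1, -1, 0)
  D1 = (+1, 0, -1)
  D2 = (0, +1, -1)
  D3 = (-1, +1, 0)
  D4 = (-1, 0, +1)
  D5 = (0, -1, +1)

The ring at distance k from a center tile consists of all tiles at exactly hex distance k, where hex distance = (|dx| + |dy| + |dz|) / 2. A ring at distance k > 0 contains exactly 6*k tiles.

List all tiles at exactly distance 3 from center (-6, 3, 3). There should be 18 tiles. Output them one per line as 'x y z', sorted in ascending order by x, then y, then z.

Walk ring at distance 3 from (-6, 3, 3):
Start at center + D4*3 = (-9, 3, 6)
  hex 0: (-9, 3, 6)
  hex 1: (-8, 2, 6)
  hex 2: (-7, 1, 6)
  hex 3: (-6, 0, 6)
  hex 4: (-5, 0, 5)
  hex 5: (-4, 0, 4)
  hex 6: (-3, 0, 3)
  hex 7: (-3, 1, 2)
  hex 8: (-3, 2, 1)
  hex 9: (-3, 3, 0)
  hex 10: (-4, 4, 0)
  hex 11: (-5, 5, 0)
  hex 12: (-6, 6, 0)
  hex 13: (-7, 6, 1)
  hex 14: (-8, 6, 2)
  hex 15: (-9, 6, 3)
  hex 16: (-9, 5, 4)
  hex 17: (-9, 4, 5)
Sorted: 18 hexes.

Answer: -9 3 6
-9 4 5
-9 5 4
-9 6 3
-8 2 6
-8 6 2
-7 1 6
-7 6 1
-6 0 6
-6 6 0
-5 0 5
-5 5 0
-4 0 4
-4 4 0
-3 0 3
-3 1 2
-3 2 1
-3 3 0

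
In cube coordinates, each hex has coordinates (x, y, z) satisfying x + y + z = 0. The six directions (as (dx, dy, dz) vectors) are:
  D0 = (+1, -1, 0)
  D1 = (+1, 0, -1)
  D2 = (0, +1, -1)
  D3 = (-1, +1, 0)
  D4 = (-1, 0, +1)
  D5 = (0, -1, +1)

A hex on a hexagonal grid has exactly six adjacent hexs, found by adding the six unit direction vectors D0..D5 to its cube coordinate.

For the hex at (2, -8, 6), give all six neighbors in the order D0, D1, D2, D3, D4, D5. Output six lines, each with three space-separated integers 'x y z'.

Center: (2, -8, 6). Add each direction:
  D0: (2, -8, 6) + (1, -1, 0) = (3, -9, 6)
  D1: (2, -8, 6) + (1, 0, -1) = (3, -8, 5)
  D2: (2, -8, 6) + (0, 1, -1) = (2, -7, 5)
  D3: (2, -8, 6) + (-1, 1, 0) = (1, -7, 6)
  D4: (2, -8, 6) + (-1, 0, 1) = (1, -8, 7)
  D5: (2, -8, 6) + (0, -1, 1) = (2, -9, 7)

Answer: 3 -9 6
3 -8 5
2 -7 5
1 -7 6
1 -8 7
2 -9 7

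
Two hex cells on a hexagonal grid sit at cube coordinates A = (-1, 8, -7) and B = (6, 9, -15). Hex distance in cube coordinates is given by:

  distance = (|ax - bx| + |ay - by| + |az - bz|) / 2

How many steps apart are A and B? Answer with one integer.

|ax - bx| = |-1 - 6| = 7
|ay - by| = |8 - 9| = 1
|az - bz| = |-7 - (-15)| = 8
distance = (7 + 1 + 8) / 2 = 16 / 2 = 8

Answer: 8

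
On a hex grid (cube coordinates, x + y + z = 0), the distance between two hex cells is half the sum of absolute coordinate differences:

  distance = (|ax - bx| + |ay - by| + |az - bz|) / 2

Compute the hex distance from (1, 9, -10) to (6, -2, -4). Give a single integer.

Answer: 11

Derivation:
|ax - bx| = |1 - 6| = 5
|ay - by| = |9 - (-2)| = 11
|az - bz| = |-10 - (-4)| = 6
distance = (5 + 11 + 6) / 2 = 22 / 2 = 11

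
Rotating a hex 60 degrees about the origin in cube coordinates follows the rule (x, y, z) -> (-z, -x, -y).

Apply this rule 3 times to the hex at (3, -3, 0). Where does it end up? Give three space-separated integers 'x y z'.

Start: (3, -3, 0)
Step 1: (3, -3, 0) -> (-(0), -(3), -(-3)) = (0, -3, 3)
Step 2: (0, -3, 3) -> (-(3), -(0), -(-3)) = (-3, 0, 3)
Step 3: (-3, 0, 3) -> (-(3), -(-3), -(0)) = (-3, 3, 0)

Answer: -3 3 0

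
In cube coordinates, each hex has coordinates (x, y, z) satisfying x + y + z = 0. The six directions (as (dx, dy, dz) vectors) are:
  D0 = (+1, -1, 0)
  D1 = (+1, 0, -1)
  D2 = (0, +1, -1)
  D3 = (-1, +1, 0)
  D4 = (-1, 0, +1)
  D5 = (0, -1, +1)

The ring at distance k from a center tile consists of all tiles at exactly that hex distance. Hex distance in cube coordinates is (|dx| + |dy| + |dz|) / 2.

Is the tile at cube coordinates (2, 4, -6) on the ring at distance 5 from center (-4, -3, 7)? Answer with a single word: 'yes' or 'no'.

|px - cx| = |2 - (-4)| = 6
|py - cy| = |4 - (-3)| = 7
|pz - cz| = |-6 - 7| = 13
distance = (6+7+13)/2 = 26/2 = 13
radius = 5; distance != radius -> no

Answer: no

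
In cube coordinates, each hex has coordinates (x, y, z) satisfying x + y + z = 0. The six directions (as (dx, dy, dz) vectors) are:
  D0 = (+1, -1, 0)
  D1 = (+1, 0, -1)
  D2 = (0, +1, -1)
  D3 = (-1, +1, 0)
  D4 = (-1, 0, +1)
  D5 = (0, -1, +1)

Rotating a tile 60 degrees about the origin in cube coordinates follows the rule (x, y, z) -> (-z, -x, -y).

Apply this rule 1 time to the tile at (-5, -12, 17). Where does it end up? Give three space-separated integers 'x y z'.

Start: (-5, -12, 17)
Step 1: (-5, -12, 17) -> (-(17), -(-5), -(-12)) = (-17, 5, 12)

Answer: -17 5 12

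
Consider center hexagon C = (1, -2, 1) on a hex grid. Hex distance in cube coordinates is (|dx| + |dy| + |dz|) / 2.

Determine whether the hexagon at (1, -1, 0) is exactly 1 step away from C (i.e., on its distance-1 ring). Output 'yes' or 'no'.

Answer: yes

Derivation:
|px - cx| = |1 - 1| = 0
|py - cy| = |-1 - (-2)| = 1
|pz - cz| = |0 - 1| = 1
distance = (0+1+1)/2 = 2/2 = 1
radius = 1; distance == radius -> yes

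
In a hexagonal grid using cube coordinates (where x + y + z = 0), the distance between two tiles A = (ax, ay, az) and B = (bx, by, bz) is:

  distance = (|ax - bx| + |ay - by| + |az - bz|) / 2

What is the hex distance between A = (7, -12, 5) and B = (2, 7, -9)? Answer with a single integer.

|ax - bx| = |7 - 2| = 5
|ay - by| = |-12 - 7| = 19
|az - bz| = |5 - (-9)| = 14
distance = (5 + 19 + 14) / 2 = 38 / 2 = 19

Answer: 19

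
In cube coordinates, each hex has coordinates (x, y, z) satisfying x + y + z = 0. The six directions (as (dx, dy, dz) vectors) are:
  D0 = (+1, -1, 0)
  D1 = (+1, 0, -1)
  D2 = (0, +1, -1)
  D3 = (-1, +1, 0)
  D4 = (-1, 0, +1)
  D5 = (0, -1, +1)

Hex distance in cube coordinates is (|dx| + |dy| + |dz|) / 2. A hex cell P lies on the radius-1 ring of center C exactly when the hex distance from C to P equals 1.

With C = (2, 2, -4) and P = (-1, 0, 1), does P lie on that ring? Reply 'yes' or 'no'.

|px - cx| = |-1 - 2| = 3
|py - cy| = |0 - 2| = 2
|pz - cz| = |1 - (-4)| = 5
distance = (3+2+5)/2 = 10/2 = 5
radius = 1; distance != radius -> no

Answer: no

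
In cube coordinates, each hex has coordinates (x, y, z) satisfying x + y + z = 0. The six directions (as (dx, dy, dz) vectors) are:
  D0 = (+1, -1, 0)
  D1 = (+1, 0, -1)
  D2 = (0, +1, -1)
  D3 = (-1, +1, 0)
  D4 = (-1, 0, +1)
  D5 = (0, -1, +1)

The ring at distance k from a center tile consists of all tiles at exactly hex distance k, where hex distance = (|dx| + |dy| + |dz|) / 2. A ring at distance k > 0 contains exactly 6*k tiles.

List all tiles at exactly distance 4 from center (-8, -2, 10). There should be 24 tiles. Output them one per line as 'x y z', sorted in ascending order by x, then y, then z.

Answer: -12 -2 14
-12 -1 13
-12 0 12
-12 1 11
-12 2 10
-11 -3 14
-11 2 9
-10 -4 14
-10 2 8
-9 -5 14
-9 2 7
-8 -6 14
-8 2 6
-7 -6 13
-7 1 6
-6 -6 12
-6 0 6
-5 -6 11
-5 -1 6
-4 -6 10
-4 -5 9
-4 -4 8
-4 -3 7
-4 -2 6

Derivation:
Walk ring at distance 4 from (-8, -2, 10):
Start at center + D4*4 = (-12, -2, 14)
  hex 0: (-12, -2, 14)
  hex 1: (-11, -3, 14)
  hex 2: (-10, -4, 14)
  hex 3: (-9, -5, 14)
  hex 4: (-8, -6, 14)
  hex 5: (-7, -6, 13)
  hex 6: (-6, -6, 12)
  hex 7: (-5, -6, 11)
  hex 8: (-4, -6, 10)
  hex 9: (-4, -5, 9)
  hex 10: (-4, -4, 8)
  hex 11: (-4, -3, 7)
  hex 12: (-4, -2, 6)
  hex 13: (-5, -1, 6)
  hex 14: (-6, 0, 6)
  hex 15: (-7, 1, 6)
  hex 16: (-8, 2, 6)
  hex 17: (-9, 2, 7)
  hex 18: (-10, 2, 8)
  hex 19: (-11, 2, 9)
  hex 20: (-12, 2, 10)
  hex 21: (-12, 1, 11)
  hex 22: (-12, 0, 12)
  hex 23: (-12, -1, 13)
Sorted: 24 hexes.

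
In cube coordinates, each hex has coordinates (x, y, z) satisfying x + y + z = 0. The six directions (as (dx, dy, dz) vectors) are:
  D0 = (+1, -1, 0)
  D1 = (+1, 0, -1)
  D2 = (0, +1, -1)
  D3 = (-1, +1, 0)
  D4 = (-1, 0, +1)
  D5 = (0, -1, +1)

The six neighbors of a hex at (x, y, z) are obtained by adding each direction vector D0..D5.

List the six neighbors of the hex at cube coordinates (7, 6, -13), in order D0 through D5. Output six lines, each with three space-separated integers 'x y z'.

Center: (7, 6, -13). Add each direction:
  D0: (7, 6, -13) + (1, -1, 0) = (8, 5, -13)
  D1: (7, 6, -13) + (1, 0, -1) = (8, 6, -14)
  D2: (7, 6, -13) + (0, 1, -1) = (7, 7, -14)
  D3: (7, 6, -13) + (-1, 1, 0) = (6, 7, -13)
  D4: (7, 6, -13) + (-1, 0, 1) = (6, 6, -12)
  D5: (7, 6, -13) + (0, -1, 1) = (7, 5, -12)

Answer: 8 5 -13
8 6 -14
7 7 -14
6 7 -13
6 6 -12
7 5 -12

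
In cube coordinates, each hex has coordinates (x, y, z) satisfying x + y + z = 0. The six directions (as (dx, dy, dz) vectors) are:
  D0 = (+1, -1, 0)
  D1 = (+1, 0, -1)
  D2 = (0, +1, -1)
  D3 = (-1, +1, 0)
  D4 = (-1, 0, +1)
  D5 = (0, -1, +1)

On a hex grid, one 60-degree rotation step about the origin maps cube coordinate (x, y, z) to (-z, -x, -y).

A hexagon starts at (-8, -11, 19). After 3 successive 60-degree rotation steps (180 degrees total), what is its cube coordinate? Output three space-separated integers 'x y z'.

Answer: 8 11 -19

Derivation:
Start: (-8, -11, 19)
Step 1: (-8, -11, 19) -> (-(19), -(-8), -(-11)) = (-19, 8, 11)
Step 2: (-19, 8, 11) -> (-(11), -(-19), -(8)) = (-11, 19, -8)
Step 3: (-11, 19, -8) -> (-(-8), -(-11), -(19)) = (8, 11, -19)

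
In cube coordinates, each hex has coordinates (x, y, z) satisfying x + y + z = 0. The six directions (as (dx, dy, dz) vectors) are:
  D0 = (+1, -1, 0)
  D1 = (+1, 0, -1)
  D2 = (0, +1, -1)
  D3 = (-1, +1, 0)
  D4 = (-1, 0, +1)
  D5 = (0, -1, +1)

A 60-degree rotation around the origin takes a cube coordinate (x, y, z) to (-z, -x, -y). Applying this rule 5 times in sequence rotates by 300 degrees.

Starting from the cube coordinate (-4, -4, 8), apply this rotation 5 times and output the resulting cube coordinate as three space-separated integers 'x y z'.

Start: (-4, -4, 8)
Step 1: (-4, -4, 8) -> (-(8), -(-4), -(-4)) = (-8, 4, 4)
Step 2: (-8, 4, 4) -> (-(4), -(-8), -(4)) = (-4, 8, -4)
Step 3: (-4, 8, -4) -> (-(-4), -(-4), -(8)) = (4, 4, -8)
Step 4: (4, 4, -8) -> (-(-8), -(4), -(4)) = (8, -4, -4)
Step 5: (8, -4, -4) -> (-(-4), -(8), -(-4)) = (4, -8, 4)

Answer: 4 -8 4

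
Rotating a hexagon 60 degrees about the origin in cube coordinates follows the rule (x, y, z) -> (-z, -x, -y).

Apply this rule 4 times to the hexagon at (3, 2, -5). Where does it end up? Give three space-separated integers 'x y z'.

Answer: -5 3 2

Derivation:
Start: (3, 2, -5)
Step 1: (3, 2, -5) -> (-(-5), -(3), -(2)) = (5, -3, -2)
Step 2: (5, -3, -2) -> (-(-2), -(5), -(-3)) = (2, -5, 3)
Step 3: (2, -5, 3) -> (-(3), -(2), -(-5)) = (-3, -2, 5)
Step 4: (-3, -2, 5) -> (-(5), -(-3), -(-2)) = (-5, 3, 2)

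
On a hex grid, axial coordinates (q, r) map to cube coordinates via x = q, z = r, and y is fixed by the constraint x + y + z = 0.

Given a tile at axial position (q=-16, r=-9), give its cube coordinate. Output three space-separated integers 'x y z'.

Answer: -16 25 -9

Derivation:
x = q = -16
z = r = -9
y = -x - z = -(-16) - (-9) = 25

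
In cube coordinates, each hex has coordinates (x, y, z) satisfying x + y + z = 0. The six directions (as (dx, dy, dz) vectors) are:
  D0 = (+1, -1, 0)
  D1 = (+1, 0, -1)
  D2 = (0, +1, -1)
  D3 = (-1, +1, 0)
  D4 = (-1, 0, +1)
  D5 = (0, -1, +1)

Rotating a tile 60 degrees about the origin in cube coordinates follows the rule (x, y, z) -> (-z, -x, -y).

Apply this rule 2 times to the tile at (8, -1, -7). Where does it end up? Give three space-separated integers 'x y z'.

Start: (8, -1, -7)
Step 1: (8, -1, -7) -> (-(-7), -(8), -(-1)) = (7, -8, 1)
Step 2: (7, -8, 1) -> (-(1), -(7), -(-8)) = (-1, -7, 8)

Answer: -1 -7 8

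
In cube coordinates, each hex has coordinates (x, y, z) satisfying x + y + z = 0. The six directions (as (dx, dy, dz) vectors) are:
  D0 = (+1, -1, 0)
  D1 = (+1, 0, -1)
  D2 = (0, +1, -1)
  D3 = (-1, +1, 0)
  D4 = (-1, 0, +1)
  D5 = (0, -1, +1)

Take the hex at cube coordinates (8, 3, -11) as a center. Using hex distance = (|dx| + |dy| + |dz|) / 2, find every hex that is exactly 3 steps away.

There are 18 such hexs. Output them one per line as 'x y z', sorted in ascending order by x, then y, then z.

Walk ring at distance 3 from (8, 3, -11):
Start at center + D4*3 = (5, 3, -8)
  hex 0: (5, 3, -8)
  hex 1: (6, 2, -8)
  hex 2: (7, 1, -8)
  hex 3: (8, 0, -8)
  hex 4: (9, 0, -9)
  hex 5: (10, 0, -10)
  hex 6: (11, 0, -11)
  hex 7: (11, 1, -12)
  hex 8: (11, 2, -13)
  hex 9: (11, 3, -14)
  hex 10: (10, 4, -14)
  hex 11: (9, 5, -14)
  hex 12: (8, 6, -14)
  hex 13: (7, 6, -13)
  hex 14: (6, 6, -12)
  hex 15: (5, 6, -11)
  hex 16: (5, 5, -10)
  hex 17: (5, 4, -9)
Sorted: 18 hexes.

Answer: 5 3 -8
5 4 -9
5 5 -10
5 6 -11
6 2 -8
6 6 -12
7 1 -8
7 6 -13
8 0 -8
8 6 -14
9 0 -9
9 5 -14
10 0 -10
10 4 -14
11 0 -11
11 1 -12
11 2 -13
11 3 -14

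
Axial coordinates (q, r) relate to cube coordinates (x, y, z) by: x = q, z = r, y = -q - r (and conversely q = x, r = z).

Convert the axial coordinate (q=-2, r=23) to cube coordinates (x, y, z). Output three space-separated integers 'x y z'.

x = q = -2
z = r = 23
y = -x - z = -(-2) - (23) = -21

Answer: -2 -21 23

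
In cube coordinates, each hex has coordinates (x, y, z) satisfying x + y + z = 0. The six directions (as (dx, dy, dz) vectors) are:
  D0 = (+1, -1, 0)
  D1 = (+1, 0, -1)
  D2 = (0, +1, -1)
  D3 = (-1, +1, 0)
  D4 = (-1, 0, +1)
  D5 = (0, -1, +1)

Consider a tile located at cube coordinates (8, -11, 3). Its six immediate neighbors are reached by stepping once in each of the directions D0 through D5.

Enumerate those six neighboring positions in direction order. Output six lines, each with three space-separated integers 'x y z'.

Answer: 9 -12 3
9 -11 2
8 -10 2
7 -10 3
7 -11 4
8 -12 4

Derivation:
Center: (8, -11, 3). Add each direction:
  D0: (8, -11, 3) + (1, -1, 0) = (9, -12, 3)
  D1: (8, -11, 3) + (1, 0, -1) = (9, -11, 2)
  D2: (8, -11, 3) + (0, 1, -1) = (8, -10, 2)
  D3: (8, -11, 3) + (-1, 1, 0) = (7, -10, 3)
  D4: (8, -11, 3) + (-1, 0, 1) = (7, -11, 4)
  D5: (8, -11, 3) + (0, -1, 1) = (8, -12, 4)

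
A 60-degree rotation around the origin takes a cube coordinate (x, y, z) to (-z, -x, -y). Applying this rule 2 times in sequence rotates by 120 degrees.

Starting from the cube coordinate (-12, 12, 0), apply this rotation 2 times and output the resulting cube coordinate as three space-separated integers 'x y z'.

Start: (-12, 12, 0)
Step 1: (-12, 12, 0) -> (-(0), -(-12), -(12)) = (0, 12, -12)
Step 2: (0, 12, -12) -> (-(-12), -(0), -(12)) = (12, 0, -12)

Answer: 12 0 -12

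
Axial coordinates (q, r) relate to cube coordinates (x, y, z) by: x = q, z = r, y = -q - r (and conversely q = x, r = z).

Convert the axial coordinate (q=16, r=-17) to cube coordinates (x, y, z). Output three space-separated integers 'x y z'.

Answer: 16 1 -17

Derivation:
x = q = 16
z = r = -17
y = -x - z = -(16) - (-17) = 1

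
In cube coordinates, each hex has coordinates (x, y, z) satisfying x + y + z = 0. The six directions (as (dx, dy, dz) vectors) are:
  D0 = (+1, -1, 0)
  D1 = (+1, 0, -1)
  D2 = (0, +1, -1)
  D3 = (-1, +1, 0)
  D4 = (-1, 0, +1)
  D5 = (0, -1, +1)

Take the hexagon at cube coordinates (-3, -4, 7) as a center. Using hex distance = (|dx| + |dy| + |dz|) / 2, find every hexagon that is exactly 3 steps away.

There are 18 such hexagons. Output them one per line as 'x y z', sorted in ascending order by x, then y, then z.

Walk ring at distance 3 from (-3, -4, 7):
Start at center + D4*3 = (-6, -4, 10)
  hex 0: (-6, -4, 10)
  hex 1: (-5, -5, 10)
  hex 2: (-4, -6, 10)
  hex 3: (-3, -7, 10)
  hex 4: (-2, -7, 9)
  hex 5: (-1, -7, 8)
  hex 6: (0, -7, 7)
  hex 7: (0, -6, 6)
  hex 8: (0, -5, 5)
  hex 9: (0, -4, 4)
  hex 10: (-1, -3, 4)
  hex 11: (-2, -2, 4)
  hex 12: (-3, -1, 4)
  hex 13: (-4, -1, 5)
  hex 14: (-5, -1, 6)
  hex 15: (-6, -1, 7)
  hex 16: (-6, -2, 8)
  hex 17: (-6, -3, 9)
Sorted: 18 hexes.

Answer: -6 -4 10
-6 -3 9
-6 -2 8
-6 -1 7
-5 -5 10
-5 -1 6
-4 -6 10
-4 -1 5
-3 -7 10
-3 -1 4
-2 -7 9
-2 -2 4
-1 -7 8
-1 -3 4
0 -7 7
0 -6 6
0 -5 5
0 -4 4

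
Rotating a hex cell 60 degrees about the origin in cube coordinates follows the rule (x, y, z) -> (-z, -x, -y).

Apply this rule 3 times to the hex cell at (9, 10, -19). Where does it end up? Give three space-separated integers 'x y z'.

Answer: -9 -10 19

Derivation:
Start: (9, 10, -19)
Step 1: (9, 10, -19) -> (-(-19), -(9), -(10)) = (19, -9, -10)
Step 2: (19, -9, -10) -> (-(-10), -(19), -(-9)) = (10, -19, 9)
Step 3: (10, -19, 9) -> (-(9), -(10), -(-19)) = (-9, -10, 19)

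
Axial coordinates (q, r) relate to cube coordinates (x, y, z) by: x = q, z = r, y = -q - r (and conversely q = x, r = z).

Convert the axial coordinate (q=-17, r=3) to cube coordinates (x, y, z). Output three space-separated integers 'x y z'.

x = q = -17
z = r = 3
y = -x - z = -(-17) - (3) = 14

Answer: -17 14 3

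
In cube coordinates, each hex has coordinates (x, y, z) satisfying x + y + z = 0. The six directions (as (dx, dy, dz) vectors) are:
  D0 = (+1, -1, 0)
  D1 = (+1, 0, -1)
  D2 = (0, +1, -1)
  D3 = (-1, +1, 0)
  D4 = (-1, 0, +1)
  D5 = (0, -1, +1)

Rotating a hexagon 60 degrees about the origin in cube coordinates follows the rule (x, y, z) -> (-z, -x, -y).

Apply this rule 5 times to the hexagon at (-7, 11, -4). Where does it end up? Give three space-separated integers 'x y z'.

Answer: -11 4 7

Derivation:
Start: (-7, 11, -4)
Step 1: (-7, 11, -4) -> (-(-4), -(-7), -(11)) = (4, 7, -11)
Step 2: (4, 7, -11) -> (-(-11), -(4), -(7)) = (11, -4, -7)
Step 3: (11, -4, -7) -> (-(-7), -(11), -(-4)) = (7, -11, 4)
Step 4: (7, -11, 4) -> (-(4), -(7), -(-11)) = (-4, -7, 11)
Step 5: (-4, -7, 11) -> (-(11), -(-4), -(-7)) = (-11, 4, 7)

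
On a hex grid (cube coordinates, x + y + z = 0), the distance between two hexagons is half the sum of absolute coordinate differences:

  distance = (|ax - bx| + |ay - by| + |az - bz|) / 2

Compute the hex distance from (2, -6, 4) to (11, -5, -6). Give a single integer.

|ax - bx| = |2 - 11| = 9
|ay - by| = |-6 - (-5)| = 1
|az - bz| = |4 - (-6)| = 10
distance = (9 + 1 + 10) / 2 = 20 / 2 = 10

Answer: 10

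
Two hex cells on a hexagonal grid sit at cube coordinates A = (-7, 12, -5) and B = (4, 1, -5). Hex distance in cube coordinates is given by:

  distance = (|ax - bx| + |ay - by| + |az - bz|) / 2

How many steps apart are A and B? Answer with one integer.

|ax - bx| = |-7 - 4| = 11
|ay - by| = |12 - 1| = 11
|az - bz| = |-5 - (-5)| = 0
distance = (11 + 11 + 0) / 2 = 22 / 2 = 11

Answer: 11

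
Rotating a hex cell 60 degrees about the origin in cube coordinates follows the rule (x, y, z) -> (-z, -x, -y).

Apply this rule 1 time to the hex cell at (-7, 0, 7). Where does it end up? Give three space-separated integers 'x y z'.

Start: (-7, 0, 7)
Step 1: (-7, 0, 7) -> (-(7), -(-7), -(0)) = (-7, 7, 0)

Answer: -7 7 0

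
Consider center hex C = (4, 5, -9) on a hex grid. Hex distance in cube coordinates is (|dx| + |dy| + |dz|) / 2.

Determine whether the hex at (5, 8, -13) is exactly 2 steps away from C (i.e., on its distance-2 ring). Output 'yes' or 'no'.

|px - cx| = |5 - 4| = 1
|py - cy| = |8 - 5| = 3
|pz - cz| = |-13 - (-9)| = 4
distance = (1+3+4)/2 = 8/2 = 4
radius = 2; distance != radius -> no

Answer: no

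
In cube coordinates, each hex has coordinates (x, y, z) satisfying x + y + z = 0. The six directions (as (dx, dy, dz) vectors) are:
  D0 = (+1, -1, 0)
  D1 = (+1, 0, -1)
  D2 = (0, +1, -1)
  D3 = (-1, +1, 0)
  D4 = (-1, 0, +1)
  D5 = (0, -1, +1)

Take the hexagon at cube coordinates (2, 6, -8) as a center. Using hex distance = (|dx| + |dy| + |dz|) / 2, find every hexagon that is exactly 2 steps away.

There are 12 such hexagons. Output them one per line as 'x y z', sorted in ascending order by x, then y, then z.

Walk ring at distance 2 from (2, 6, -8):
Start at center + D4*2 = (0, 6, -6)
  hex 0: (0, 6, -6)
  hex 1: (1, 5, -6)
  hex 2: (2, 4, -6)
  hex 3: (3, 4, -7)
  hex 4: (4, 4, -8)
  hex 5: (4, 5, -9)
  hex 6: (4, 6, -10)
  hex 7: (3, 7, -10)
  hex 8: (2, 8, -10)
  hex 9: (1, 8, -9)
  hex 10: (0, 8, -8)
  hex 11: (0, 7, -7)
Sorted: 12 hexes.

Answer: 0 6 -6
0 7 -7
0 8 -8
1 5 -6
1 8 -9
2 4 -6
2 8 -10
3 4 -7
3 7 -10
4 4 -8
4 5 -9
4 6 -10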